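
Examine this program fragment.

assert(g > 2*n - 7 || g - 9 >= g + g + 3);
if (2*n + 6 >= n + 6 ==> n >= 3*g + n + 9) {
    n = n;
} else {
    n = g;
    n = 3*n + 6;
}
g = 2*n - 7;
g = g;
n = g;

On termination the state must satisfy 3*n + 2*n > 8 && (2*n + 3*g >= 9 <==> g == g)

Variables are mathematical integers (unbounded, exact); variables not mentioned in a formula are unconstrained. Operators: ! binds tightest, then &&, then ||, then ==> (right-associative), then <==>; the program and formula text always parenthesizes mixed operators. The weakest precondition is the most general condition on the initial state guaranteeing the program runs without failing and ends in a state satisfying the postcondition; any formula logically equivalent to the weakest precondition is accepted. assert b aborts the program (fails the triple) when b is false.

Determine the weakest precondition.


Working backward. After the program, the postcondition 3*n + 2*n > 8 && (2*n + 3*g >= 9 <==> g == g) must hold; in canonical form it is 5*n > 8 && 3*g + 2*n >= 9.
Before n := g: 5*g > 8 && 5*g >= 9
Before g := g: 5*g > 8 && 5*g >= 9
Before g := 2*n - 7: 10*n > 43 && 10*n >= 44
Then branch requires 10*n > 43 && 10*n >= 44; else branch requires 30*g > -17 && 30*g >= -16.
Before the if: ((n >= 0 ==> 3*g <= -9) ==> (10*n > 43 && 10*n >= 44)) && ((!(n >= 0 ==> 3*g <= -9)) ==> (30*g > -17 && 30*g >= -16))
Before assert g > 2*n - 7 || g - 9 >= g + g + 3: (g > 2*n - 7 || g <= -12) && ((n >= 0 ==> 3*g <= -9) ==> (10*n > 43 && 10*n >= 44)) && ((!(n >= 0 ==> 3*g <= -9)) ==> (30*g > -17 && 30*g >= -16))
Answer: WP = (g > 2*n - 7 || g <= -12) && ((n >= 0 ==> 3*g <= -9) ==> (10*n > 43 && 10*n >= 44)) && ((!(n >= 0 ==> 3*g <= -9)) ==> (30*g > -17 && 30*g >= -16))


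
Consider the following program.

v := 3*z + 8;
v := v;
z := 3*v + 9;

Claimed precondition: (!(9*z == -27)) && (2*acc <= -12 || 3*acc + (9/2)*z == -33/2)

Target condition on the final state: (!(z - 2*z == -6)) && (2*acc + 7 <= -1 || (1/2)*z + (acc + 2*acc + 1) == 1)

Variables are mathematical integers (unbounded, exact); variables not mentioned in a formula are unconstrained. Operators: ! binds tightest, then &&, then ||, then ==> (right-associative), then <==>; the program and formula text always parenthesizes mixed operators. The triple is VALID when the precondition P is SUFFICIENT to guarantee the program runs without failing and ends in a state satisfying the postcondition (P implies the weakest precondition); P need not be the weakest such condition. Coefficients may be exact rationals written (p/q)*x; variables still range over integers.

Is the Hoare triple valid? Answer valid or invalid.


Working backward. After the program, the postcondition (!(z - 2*z == -6)) && (2*acc + 7 <= -1 || (1/2)*z + (acc + 2*acc + 1) == 1) must hold; in canonical form it is (!(z == 6)) && (2*acc <= -8 || 3*acc + (1/2)*z == 0).
Before z := 3*v + 9: (!(3*v == -3)) && (2*acc <= -8 || 3*acc + (3/2)*v == -9/2)
Before v := v: (!(3*v == -3)) && (2*acc <= -8 || 3*acc + (3/2)*v == -9/2)
Before v := 3*z + 8: (!(9*z == -27)) && (2*acc <= -8 || 3*acc + (9/2)*z == -33/2)
The weakest precondition is (!(9*z == -27)) && (2*acc <= -8 || 3*acc + (9/2)*z == -33/2).
Check whether (!(9*z == -27)) && (2*acc <= -12 || 3*acc + (9/2)*z == -33/2) implies it.
Every state satisfying the precondition satisfies the weakest precondition: the implication holds.
Answer: valid


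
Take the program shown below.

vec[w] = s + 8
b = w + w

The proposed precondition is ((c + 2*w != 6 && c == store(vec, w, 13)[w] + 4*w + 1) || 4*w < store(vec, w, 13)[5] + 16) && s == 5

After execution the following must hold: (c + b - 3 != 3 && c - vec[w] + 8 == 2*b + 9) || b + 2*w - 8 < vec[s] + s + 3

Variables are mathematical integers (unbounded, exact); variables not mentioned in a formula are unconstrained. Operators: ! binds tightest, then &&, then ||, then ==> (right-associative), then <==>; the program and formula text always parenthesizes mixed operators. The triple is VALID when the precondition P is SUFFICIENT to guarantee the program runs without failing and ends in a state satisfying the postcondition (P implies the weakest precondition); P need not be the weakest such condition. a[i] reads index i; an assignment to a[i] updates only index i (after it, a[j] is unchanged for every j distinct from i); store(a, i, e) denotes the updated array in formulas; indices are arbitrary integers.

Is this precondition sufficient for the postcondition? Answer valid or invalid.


Working backward. After the program, the postcondition (c + b - 3 != 3 && c - vec[w] + 8 == 2*b + 9) || b + 2*w - 8 < vec[s] + s + 3 must hold; in canonical form it is (b + c != 6 && c == vec[w] + 2*b + 1) || b + 2*w < vec[s] + s + 11.
Before b := w + w: (c + 2*w != 6 && c == vec[w] + 4*w + 1) || 4*w < vec[s] + s + 11
Before vec[w] := s + 8: (c + 2*w != 6 && c == store(vec, w, s + 8)[w] + 4*w + 1) || 4*w < store(vec, w, s + 8)[s] + s + 11
The weakest precondition is (c + 2*w != 6 && c == store(vec, w, s + 8)[w] + 4*w + 1) || 4*w < store(vec, w, s + 8)[s] + s + 11.
Check whether ((c + 2*w != 6 && c == store(vec, w, 13)[w] + 4*w + 1) || 4*w < store(vec, w, 13)[5] + 16) && s == 5 implies it.
Every state satisfying the precondition satisfies the weakest precondition: the implication holds.
Answer: valid


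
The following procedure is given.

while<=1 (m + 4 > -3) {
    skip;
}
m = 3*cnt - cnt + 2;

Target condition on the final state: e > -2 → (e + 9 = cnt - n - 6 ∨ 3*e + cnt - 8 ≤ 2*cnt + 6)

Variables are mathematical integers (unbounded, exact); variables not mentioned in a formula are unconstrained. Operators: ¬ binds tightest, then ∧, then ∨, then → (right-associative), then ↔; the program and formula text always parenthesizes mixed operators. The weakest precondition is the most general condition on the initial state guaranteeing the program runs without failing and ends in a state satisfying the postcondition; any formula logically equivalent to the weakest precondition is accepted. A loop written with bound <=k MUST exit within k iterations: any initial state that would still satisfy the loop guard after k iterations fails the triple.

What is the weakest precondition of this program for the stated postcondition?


Working backward. After the program, the postcondition e > -2 → (e + 9 = cnt - n - 6 ∨ 3*e + cnt - 8 ≤ 2*cnt + 6) must hold; in canonical form it is e > -2 → (e + n = cnt - 15 ∨ 3*e ≤ cnt + 14).
Before m := 3*cnt - cnt + 2: e > -2 → (e + n = cnt - 15 ∨ 3*e ≤ cnt + 14)
Before the loop (bound <=1), unroll the exhaustion recursion (WP_0 = exit-now case; WP_j = one more guarded iteration, up to j = 1):
  WP_0: (¬(m > -7)) ∧ (e > -2 → (e + n = cnt - 15 ∨ 3*e ≤ cnt + 14))
  WP_1: (m > -7 → ((¬(m > -7)) ∧ (e > -2 → (e + n = cnt - 15 ∨ 3*e ≤ cnt + 14)))) ∧ ((¬(m > -7)) → (e > -2 → (e + n = cnt - 15 ∨ 3*e ≤ cnt + 14)))
So before the loop: (m > -7 → ((¬(m > -7)) ∧ (e > -2 → (e + n = cnt - 15 ∨ 3*e ≤ cnt + 14)))) ∧ ((¬(m > -7)) → (e > -2 → (e + n = cnt - 15 ∨ 3*e ≤ cnt + 14)))
Answer: WP = (m > -7 → ((¬(m > -7)) ∧ (e > -2 → (e + n = cnt - 15 ∨ 3*e ≤ cnt + 14)))) ∧ ((¬(m > -7)) → (e > -2 → (e + n = cnt - 15 ∨ 3*e ≤ cnt + 14)))


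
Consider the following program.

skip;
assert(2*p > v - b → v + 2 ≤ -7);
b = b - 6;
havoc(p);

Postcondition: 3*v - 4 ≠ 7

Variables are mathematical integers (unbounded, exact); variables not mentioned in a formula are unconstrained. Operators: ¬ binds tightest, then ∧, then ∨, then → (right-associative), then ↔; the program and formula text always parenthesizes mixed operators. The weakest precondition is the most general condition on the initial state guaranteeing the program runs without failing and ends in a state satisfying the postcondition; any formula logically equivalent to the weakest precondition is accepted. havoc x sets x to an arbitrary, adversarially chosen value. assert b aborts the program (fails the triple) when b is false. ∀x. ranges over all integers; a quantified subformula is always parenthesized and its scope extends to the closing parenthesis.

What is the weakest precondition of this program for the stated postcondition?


Working backward. After the program, the postcondition 3*v - 4 ≠ 7 must hold; in canonical form it is 3*v ≠ 11.
Before havoc p: 3*v ≠ 11
Before b := b - 6: 3*v ≠ 11
Before assert 2*p > v - b → v + 2 ≤ -7: (b + 2*p > v → v ≤ -9) ∧ 3*v ≠ 11
Before skip: (b + 2*p > v → v ≤ -9) ∧ 3*v ≠ 11
Answer: WP = (b + 2*p > v → v ≤ -9) ∧ 3*v ≠ 11


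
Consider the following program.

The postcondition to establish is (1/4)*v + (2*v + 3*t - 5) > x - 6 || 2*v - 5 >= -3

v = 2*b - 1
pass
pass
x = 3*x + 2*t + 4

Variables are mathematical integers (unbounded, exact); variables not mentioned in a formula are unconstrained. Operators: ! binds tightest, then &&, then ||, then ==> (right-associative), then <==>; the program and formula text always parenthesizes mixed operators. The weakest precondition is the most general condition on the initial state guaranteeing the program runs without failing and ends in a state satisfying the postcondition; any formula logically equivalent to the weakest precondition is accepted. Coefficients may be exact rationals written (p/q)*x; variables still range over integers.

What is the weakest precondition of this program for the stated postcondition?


Working backward. After the program, the postcondition (1/4)*v + (2*v + 3*t - 5) > x - 6 || 2*v - 5 >= -3 must hold; in canonical form it is 3*t + (9/4)*v > x - 1 || 2*v >= 2.
Before x := 3*x + 2*t + 4: t + (9/4)*v > 3*x + 3 || 2*v >= 2
Before skip: t + (9/4)*v > 3*x + 3 || 2*v >= 2
Before skip: t + (9/4)*v > 3*x + 3 || 2*v >= 2
Before v := 2*b - 1: (9/2)*b + t > 3*x + 21/4 || 4*b >= 4
Answer: WP = (9/2)*b + t > 3*x + 21/4 || 4*b >= 4


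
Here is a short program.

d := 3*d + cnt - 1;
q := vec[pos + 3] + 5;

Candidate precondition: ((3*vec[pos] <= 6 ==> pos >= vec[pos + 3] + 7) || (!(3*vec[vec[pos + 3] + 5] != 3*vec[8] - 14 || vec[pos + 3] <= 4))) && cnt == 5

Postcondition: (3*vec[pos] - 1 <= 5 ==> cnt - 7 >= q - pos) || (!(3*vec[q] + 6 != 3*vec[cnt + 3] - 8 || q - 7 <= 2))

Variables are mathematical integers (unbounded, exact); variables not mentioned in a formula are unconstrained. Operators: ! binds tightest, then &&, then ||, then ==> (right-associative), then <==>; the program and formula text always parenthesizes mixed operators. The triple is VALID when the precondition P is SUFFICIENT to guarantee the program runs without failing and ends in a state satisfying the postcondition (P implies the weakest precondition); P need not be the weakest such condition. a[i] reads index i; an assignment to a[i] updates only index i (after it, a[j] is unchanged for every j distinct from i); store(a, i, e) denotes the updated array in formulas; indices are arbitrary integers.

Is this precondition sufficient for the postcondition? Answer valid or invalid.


Working backward. After the program, the postcondition (3*vec[pos] - 1 <= 5 ==> cnt - 7 >= q - pos) || (!(3*vec[q] + 6 != 3*vec[cnt + 3] - 8 || q - 7 <= 2)) must hold; in canonical form it is (3*vec[pos] <= 6 ==> cnt + pos >= q + 7) || (!(3*vec[q] != 3*vec[cnt + 3] - 14 || q <= 9)).
Before q := vec[pos + 3] + 5: (3*vec[pos] <= 6 ==> cnt + pos >= vec[pos + 3] + 12) || (!(3*vec[vec[pos + 3] + 5] != 3*vec[cnt + 3] - 14 || vec[pos + 3] <= 4))
Before d := 3*d + cnt - 1: (3*vec[pos] <= 6 ==> cnt + pos >= vec[pos + 3] + 12) || (!(3*vec[vec[pos + 3] + 5] != 3*vec[cnt + 3] - 14 || vec[pos + 3] <= 4))
The weakest precondition is (3*vec[pos] <= 6 ==> cnt + pos >= vec[pos + 3] + 12) || (!(3*vec[vec[pos + 3] + 5] != 3*vec[cnt + 3] - 14 || vec[pos + 3] <= 4)).
Check whether ((3*vec[pos] <= 6 ==> pos >= vec[pos + 3] + 7) || (!(3*vec[vec[pos + 3] + 5] != 3*vec[8] - 14 || vec[pos + 3] <= 4))) && cnt == 5 implies it.
Every state satisfying the precondition satisfies the weakest precondition: the implication holds.
Answer: valid


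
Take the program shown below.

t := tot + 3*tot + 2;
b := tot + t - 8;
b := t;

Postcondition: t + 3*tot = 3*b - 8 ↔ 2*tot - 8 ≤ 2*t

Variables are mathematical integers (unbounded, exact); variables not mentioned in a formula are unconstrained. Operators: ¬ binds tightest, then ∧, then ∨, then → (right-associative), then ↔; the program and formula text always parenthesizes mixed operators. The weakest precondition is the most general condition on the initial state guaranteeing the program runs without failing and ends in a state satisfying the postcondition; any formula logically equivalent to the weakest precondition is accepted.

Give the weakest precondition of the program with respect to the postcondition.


Working backward. After the program, the postcondition t + 3*tot = 3*b - 8 ↔ 2*tot - 8 ≤ 2*t must hold; in canonical form it is t + 3*tot = 3*b - 8 ↔ 2*tot ≤ 2*t + 8.
Before b := t: 3*tot = 2*t - 8 ↔ 2*tot ≤ 2*t + 8
Before b := tot + t - 8: 3*tot = 2*t - 8 ↔ 2*tot ≤ 2*t + 8
Before t := tot + 3*tot + 2: 5*tot = 4 ↔ 6*tot ≥ -12
Answer: WP = 5*tot = 4 ↔ 6*tot ≥ -12


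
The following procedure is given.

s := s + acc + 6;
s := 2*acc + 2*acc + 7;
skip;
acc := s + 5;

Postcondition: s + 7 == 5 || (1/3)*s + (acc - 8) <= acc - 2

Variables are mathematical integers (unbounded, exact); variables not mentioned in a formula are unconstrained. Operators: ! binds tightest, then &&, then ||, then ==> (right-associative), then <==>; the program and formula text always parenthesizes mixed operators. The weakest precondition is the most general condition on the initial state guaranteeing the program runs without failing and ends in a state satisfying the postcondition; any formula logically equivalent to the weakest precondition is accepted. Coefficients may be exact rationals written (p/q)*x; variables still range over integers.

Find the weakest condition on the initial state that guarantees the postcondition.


Working backward. After the program, the postcondition s + 7 == 5 || (1/3)*s + (acc - 8) <= acc - 2 must hold; in canonical form it is s == -2 || (1/3)*s <= 6.
Before acc := s + 5: s == -2 || (1/3)*s <= 6
Before skip: s == -2 || (1/3)*s <= 6
Before s := 2*acc + 2*acc + 7: 4*acc == -9 || (4/3)*acc <= 11/3
Before s := s + acc + 6: 4*acc == -9 || (4/3)*acc <= 11/3
Answer: WP = 4*acc == -9 || (4/3)*acc <= 11/3


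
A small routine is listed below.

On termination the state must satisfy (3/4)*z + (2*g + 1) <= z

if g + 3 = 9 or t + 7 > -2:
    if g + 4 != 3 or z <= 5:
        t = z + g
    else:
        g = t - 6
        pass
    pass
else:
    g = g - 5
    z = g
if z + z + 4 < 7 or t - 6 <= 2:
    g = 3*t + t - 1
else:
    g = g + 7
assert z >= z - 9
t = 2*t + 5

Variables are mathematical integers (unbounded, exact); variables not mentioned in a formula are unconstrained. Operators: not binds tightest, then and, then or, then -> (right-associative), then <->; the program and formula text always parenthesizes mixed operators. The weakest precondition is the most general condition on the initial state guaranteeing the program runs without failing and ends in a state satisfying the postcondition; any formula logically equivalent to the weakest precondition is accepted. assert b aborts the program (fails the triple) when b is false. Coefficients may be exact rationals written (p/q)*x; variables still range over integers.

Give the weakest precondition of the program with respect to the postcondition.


Working backward. After the program, the postcondition (3/4)*z + (2*g + 1) <= z must hold; in canonical form it is 2*g <= (1/4)*z - 1.
Before t := 2*t + 5: 2*g <= (1/4)*z - 1
Before assert z >= z - 9: 2*g <= (1/4)*z - 1
Then branch requires 8*t <= (1/4)*z + 1; else branch requires 2*g <= (1/4)*z - 15.
Before the if: ((2*z < 3 or t <= 8) -> 8*t <= (1/4)*z + 1) and ((not (2*z < 3 or t <= 8)) -> 2*g <= (1/4)*z - 15)
Then branch requires ((g != -1 or z <= 5) -> (((2*z < 3 or g + z <= 8) -> 8*g + (31/4)*z <= 1) and ((not (2*z < 3 or g + z <= 8)) -> 2*g <= (1/4)*z - 15))) and ((not (g != -1 or z <= 5)) -> (((2*z < 3 or t <= 8) -> 8*t <= (1/4)*z + 1) and ((not (2*z < 3 or t <= 8)) -> 2*t <= (1/4)*z - 3))); else branch requires ((2*g < 13 or t <= 8) -> 8*t <= (1/4)*g - 1/4) and ((not (2*g < 13 or t <= 8)) -> (7/4)*g <= -25/4).
Before the if: ((g = 6 or t > -9) -> (((g != -1 or z <= 5) -> (((2*z < 3 or g + z <= 8) -> 8*g + (31/4)*z <= 1) and ((not (2*z < 3 or g + z <= 8)) -> 2*g <= (1/4)*z - 15))) and ((not (g != -1 or z <= 5)) -> (((2*z < 3 or t <= 8) -> 8*t <= (1/4)*z + 1) and ((not (2*z < 3 or t <= 8)) -> 2*t <= (1/4)*z - 3))))) and ((not (g = 6 or t > -9)) -> (((2*g < 13 or t <= 8) -> 8*t <= (1/4)*g - 1/4) and ((not (2*g < 13 or t <= 8)) -> (7/4)*g <= -25/4)))
Answer: WP = ((g = 6 or t > -9) -> (((g != -1 or z <= 5) -> (((2*z < 3 or g + z <= 8) -> 8*g + (31/4)*z <= 1) and ((not (2*z < 3 or g + z <= 8)) -> 2*g <= (1/4)*z - 15))) and ((not (g != -1 or z <= 5)) -> (((2*z < 3 or t <= 8) -> 8*t <= (1/4)*z + 1) and ((not (2*z < 3 or t <= 8)) -> 2*t <= (1/4)*z - 3))))) and ((not (g = 6 or t > -9)) -> (((2*g < 13 or t <= 8) -> 8*t <= (1/4)*g - 1/4) and ((not (2*g < 13 or t <= 8)) -> (7/4)*g <= -25/4)))


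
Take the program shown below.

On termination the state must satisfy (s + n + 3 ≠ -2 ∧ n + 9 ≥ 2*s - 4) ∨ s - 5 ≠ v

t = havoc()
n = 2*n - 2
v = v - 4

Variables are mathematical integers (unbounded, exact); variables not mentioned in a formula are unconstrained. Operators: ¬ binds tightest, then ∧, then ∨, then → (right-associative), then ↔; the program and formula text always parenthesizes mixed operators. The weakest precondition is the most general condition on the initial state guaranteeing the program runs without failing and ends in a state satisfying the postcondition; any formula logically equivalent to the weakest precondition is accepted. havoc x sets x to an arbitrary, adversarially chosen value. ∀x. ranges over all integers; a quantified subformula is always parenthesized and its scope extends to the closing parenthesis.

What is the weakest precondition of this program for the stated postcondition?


Working backward. After the program, the postcondition (s + n + 3 ≠ -2 ∧ n + 9 ≥ 2*s - 4) ∨ s - 5 ≠ v must hold; in canonical form it is (n + s ≠ -5 ∧ n ≥ 2*s - 13) ∨ s ≠ v + 5.
Before v := v - 4: (n + s ≠ -5 ∧ n ≥ 2*s - 13) ∨ s ≠ v + 1
Before n := 2*n - 2: (2*n + s ≠ -3 ∧ 2*n ≥ 2*s - 11) ∨ s ≠ v + 1
Before havoc t: (2*n + s ≠ -3 ∧ 2*n ≥ 2*s - 11) ∨ s ≠ v + 1
Answer: WP = (2*n + s ≠ -3 ∧ 2*n ≥ 2*s - 11) ∨ s ≠ v + 1


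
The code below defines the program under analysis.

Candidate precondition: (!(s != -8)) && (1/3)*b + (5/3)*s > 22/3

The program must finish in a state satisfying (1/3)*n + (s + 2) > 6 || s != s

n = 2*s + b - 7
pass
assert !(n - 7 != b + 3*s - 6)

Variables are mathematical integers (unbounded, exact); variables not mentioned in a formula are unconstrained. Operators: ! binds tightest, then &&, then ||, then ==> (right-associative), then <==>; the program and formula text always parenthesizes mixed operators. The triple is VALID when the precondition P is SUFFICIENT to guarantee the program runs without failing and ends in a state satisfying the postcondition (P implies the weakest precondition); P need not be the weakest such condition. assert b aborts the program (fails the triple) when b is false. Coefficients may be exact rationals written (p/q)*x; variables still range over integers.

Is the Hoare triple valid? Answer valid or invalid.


Working backward. After the program, the postcondition (1/3)*n + (s + 2) > 6 || s != s must hold; in canonical form it is (1/3)*n + s > 4.
Before assert !(n - 7 != b + 3*s - 6): (!(n != b + 3*s + 1)) && (1/3)*n + s > 4
Before skip: (!(n != b + 3*s + 1)) && (1/3)*n + s > 4
Before n := 2*s + b - 7: (!(s != -8)) && (1/3)*b + (5/3)*s > 19/3
The weakest precondition is (!(s != -8)) && (1/3)*b + (5/3)*s > 19/3.
Check whether (!(s != -8)) && (1/3)*b + (5/3)*s > 22/3 implies it.
Every state satisfying the precondition satisfies the weakest precondition: the implication holds.
Answer: valid


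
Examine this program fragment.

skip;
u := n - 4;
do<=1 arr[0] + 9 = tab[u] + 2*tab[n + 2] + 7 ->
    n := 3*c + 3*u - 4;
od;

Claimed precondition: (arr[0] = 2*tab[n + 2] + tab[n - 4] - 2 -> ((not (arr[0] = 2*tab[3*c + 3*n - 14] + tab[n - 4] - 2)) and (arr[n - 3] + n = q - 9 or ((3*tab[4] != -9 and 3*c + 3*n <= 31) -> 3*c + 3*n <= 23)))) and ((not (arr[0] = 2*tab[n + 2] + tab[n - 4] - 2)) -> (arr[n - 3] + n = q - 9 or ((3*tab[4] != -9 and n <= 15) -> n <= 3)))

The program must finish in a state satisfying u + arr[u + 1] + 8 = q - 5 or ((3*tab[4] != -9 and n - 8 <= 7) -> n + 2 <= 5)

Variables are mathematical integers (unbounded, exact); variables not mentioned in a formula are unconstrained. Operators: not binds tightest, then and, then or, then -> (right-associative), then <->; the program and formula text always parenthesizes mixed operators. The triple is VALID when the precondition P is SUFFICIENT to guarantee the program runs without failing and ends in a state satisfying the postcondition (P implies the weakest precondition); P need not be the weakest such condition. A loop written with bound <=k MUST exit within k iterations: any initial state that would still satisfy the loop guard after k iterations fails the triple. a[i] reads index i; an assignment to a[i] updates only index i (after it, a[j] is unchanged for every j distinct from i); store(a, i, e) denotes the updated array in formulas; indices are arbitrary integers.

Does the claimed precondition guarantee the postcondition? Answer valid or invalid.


Working backward. After the program, the postcondition u + arr[u + 1] + 8 = q - 5 or ((3*tab[4] != -9 and n - 8 <= 7) -> n + 2 <= 5) must hold; in canonical form it is arr[u + 1] + u = q - 13 or ((3*tab[4] != -9 and n <= 15) -> n <= 3).
Before the loop (bound <=1), unroll the exhaustion recursion (WP_0 = exit-now case; WP_j = one more guarded iteration, up to j = 1):
  WP_0: (not (arr[0] = 2*tab[n + 2] + tab[u] - 2)) and (arr[u + 1] + u = q - 13 or ((3*tab[4] != -9 and n <= 15) -> n <= 3))
  WP_1: (arr[0] = 2*tab[n + 2] + tab[u] - 2 -> ((not (arr[0] = 2*tab[3*c + 3*u - 2] + tab[u] - 2)) and (arr[u + 1] + u = q - 13 or ((3*tab[4] != -9 and 3*c + 3*u <= 19) -> 3*c + 3*u <= 7)))) and ((not (arr[0] = 2*tab[n + 2] + tab[u] - 2)) -> (arr[u + 1] + u = q - 13 or ((3*tab[4] != -9 and n <= 15) -> n <= 3)))
So before the loop: (arr[0] = 2*tab[n + 2] + tab[u] - 2 -> ((not (arr[0] = 2*tab[3*c + 3*u - 2] + tab[u] - 2)) and (arr[u + 1] + u = q - 13 or ((3*tab[4] != -9 and 3*c + 3*u <= 19) -> 3*c + 3*u <= 7)))) and ((not (arr[0] = 2*tab[n + 2] + tab[u] - 2)) -> (arr[u + 1] + u = q - 13 or ((3*tab[4] != -9 and n <= 15) -> n <= 3)))
Before u := n - 4: (arr[0] = 2*tab[n + 2] + tab[n - 4] - 2 -> ((not (arr[0] = 2*tab[3*c + 3*n - 14] + tab[n - 4] - 2)) and (arr[n - 3] + n = q - 9 or ((3*tab[4] != -9 and 3*c + 3*n <= 31) -> 3*c + 3*n <= 19)))) and ((not (arr[0] = 2*tab[n + 2] + tab[n - 4] - 2)) -> (arr[n - 3] + n = q - 9 or ((3*tab[4] != -9 and n <= 15) -> n <= 3)))
Before skip: (arr[0] = 2*tab[n + 2] + tab[n - 4] - 2 -> ((not (arr[0] = 2*tab[3*c + 3*n - 14] + tab[n - 4] - 2)) and (arr[n - 3] + n = q - 9 or ((3*tab[4] != -9 and 3*c + 3*n <= 31) -> 3*c + 3*n <= 19)))) and ((not (arr[0] = 2*tab[n + 2] + tab[n - 4] - 2)) -> (arr[n - 3] + n = q - 9 or ((3*tab[4] != -9 and n <= 15) -> n <= 3)))
The weakest precondition is (arr[0] = 2*tab[n + 2] + tab[n - 4] - 2 -> ((not (arr[0] = 2*tab[3*c + 3*n - 14] + tab[n - 4] - 2)) and (arr[n - 3] + n = q - 9 or ((3*tab[4] != -9 and 3*c + 3*n <= 31) -> 3*c + 3*n <= 19)))) and ((not (arr[0] = 2*tab[n + 2] + tab[n - 4] - 2)) -> (arr[n - 3] + n = q - 9 or ((3*tab[4] != -9 and n <= 15) -> n <= 3))).
Check whether (arr[0] = 2*tab[n + 2] + tab[n - 4] - 2 -> ((not (arr[0] = 2*tab[3*c + 3*n - 14] + tab[n - 4] - 2)) and (arr[n - 3] + n = q - 9 or ((3*tab[4] != -9 and 3*c + 3*n <= 31) -> 3*c + 3*n <= 23)))) and ((not (arr[0] = 2*tab[n + 2] + tab[n - 4] - 2)) -> (arr[n - 3] + n = q - 9 or ((3*tab[4] != -9 and n <= 15) -> n <= 3))) implies it.
Countermodel: at the initial state arr = {[-4] = 0, [-3] = 0, [0] = 0, [2] = 0, [4] = 0, [7] = 0, elsewhere 0}, c = 7, n = 0, q = 10, tab = {[-4] = 0, [-3] = -7040, [0] = -7040, [2] = 1, [4] = 12, [7] = -7040, elsewhere -7040}, the precondition holds but the weakest precondition fails.
Answer: invalid


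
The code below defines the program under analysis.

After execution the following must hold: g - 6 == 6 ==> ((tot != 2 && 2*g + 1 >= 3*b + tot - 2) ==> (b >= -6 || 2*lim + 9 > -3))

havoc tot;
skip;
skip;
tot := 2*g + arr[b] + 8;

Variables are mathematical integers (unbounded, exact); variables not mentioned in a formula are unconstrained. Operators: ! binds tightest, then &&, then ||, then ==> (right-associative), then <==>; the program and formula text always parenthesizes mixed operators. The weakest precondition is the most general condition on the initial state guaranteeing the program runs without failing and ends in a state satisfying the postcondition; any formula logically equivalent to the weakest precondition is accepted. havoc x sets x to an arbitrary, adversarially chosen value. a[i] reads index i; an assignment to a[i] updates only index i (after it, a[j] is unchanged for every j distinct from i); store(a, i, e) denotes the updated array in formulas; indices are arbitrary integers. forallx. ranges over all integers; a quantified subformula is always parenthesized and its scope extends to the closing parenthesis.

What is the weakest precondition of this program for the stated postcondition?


Working backward. After the program, the postcondition g - 6 == 6 ==> ((tot != 2 && 2*g + 1 >= 3*b + tot - 2) ==> (b >= -6 || 2*lim + 9 > -3)) must hold; in canonical form it is g == 12 ==> ((tot != 2 && 2*g >= 3*b + tot - 3) ==> (b >= -6 || 2*lim > -12)).
Before tot := 2*g + arr[b] + 8: g == 12 ==> ((arr[b] + 2*g != -6 && arr[b] + 3*b <= -5) ==> (b >= -6 || 2*lim > -12))
Before skip: g == 12 ==> ((arr[b] + 2*g != -6 && arr[b] + 3*b <= -5) ==> (b >= -6 || 2*lim > -12))
Before skip: g == 12 ==> ((arr[b] + 2*g != -6 && arr[b] + 3*b <= -5) ==> (b >= -6 || 2*lim > -12))
Before havoc tot: g == 12 ==> ((arr[b] + 2*g != -6 && arr[b] + 3*b <= -5) ==> (b >= -6 || 2*lim > -12))
Answer: WP = g == 12 ==> ((arr[b] + 2*g != -6 && arr[b] + 3*b <= -5) ==> (b >= -6 || 2*lim > -12))


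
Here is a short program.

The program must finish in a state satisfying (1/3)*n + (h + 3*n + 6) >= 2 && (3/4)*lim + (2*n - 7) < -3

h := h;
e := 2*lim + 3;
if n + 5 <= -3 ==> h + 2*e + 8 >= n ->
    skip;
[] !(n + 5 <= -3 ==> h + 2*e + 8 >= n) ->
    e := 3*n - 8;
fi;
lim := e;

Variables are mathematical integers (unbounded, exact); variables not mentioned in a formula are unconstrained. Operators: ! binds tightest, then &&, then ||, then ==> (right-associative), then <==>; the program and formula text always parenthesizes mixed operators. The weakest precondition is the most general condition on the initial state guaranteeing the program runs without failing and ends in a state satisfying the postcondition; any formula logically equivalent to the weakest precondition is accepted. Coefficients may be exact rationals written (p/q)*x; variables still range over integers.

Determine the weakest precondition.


Working backward. After the program, the postcondition (1/3)*n + (h + 3*n + 6) >= 2 && (3/4)*lim + (2*n - 7) < -3 must hold; in canonical form it is h + (10/3)*n >= -4 && (3/4)*lim + 2*n < 4.
Before lim := e: h + (10/3)*n >= -4 && (3/4)*e + 2*n < 4
Then branch requires h + (10/3)*n >= -4 && (3/4)*e + 2*n < 4; else branch requires h + (10/3)*n >= -4 && (17/4)*n < 10.
Before the if: ((n <= -8 ==> 2*e + h >= n - 8) ==> (h + (10/3)*n >= -4 && (3/4)*e + 2*n < 4)) && ((!(n <= -8 ==> 2*e + h >= n - 8)) ==> (h + (10/3)*n >= -4 && (17/4)*n < 10))
Before e := 2*lim + 3: ((n <= -8 ==> h + 4*lim >= n - 14) ==> (h + (10/3)*n >= -4 && (3/2)*lim + 2*n < 7/4)) && ((!(n <= -8 ==> h + 4*lim >= n - 14)) ==> (h + (10/3)*n >= -4 && (17/4)*n < 10))
Before h := h: ((n <= -8 ==> h + 4*lim >= n - 14) ==> (h + (10/3)*n >= -4 && (3/2)*lim + 2*n < 7/4)) && ((!(n <= -8 ==> h + 4*lim >= n - 14)) ==> (h + (10/3)*n >= -4 && (17/4)*n < 10))
Answer: WP = ((n <= -8 ==> h + 4*lim >= n - 14) ==> (h + (10/3)*n >= -4 && (3/2)*lim + 2*n < 7/4)) && ((!(n <= -8 ==> h + 4*lim >= n - 14)) ==> (h + (10/3)*n >= -4 && (17/4)*n < 10))


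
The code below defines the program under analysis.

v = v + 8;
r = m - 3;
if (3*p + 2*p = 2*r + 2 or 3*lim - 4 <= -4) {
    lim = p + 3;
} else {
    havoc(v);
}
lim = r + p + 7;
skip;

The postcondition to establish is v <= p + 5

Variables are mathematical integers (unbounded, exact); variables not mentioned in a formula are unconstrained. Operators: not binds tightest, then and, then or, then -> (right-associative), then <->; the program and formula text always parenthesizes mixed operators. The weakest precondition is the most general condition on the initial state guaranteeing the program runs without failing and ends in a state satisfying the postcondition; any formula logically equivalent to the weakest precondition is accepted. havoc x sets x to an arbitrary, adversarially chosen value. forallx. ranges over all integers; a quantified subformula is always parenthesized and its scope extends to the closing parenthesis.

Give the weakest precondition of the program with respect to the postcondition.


Working backward. After the program, v <= p + 5 must hold.
Before skip: v <= p + 5
Before lim := r + p + 7: v <= p + 5
Then branch requires v <= p + 5; else branch requires forall v_1. v_1 <= p + 5.
Before the if: ((5*p = 2*r + 2 or 3*lim <= 0) -> v <= p + 5) and ((not (5*p = 2*r + 2 or 3*lim <= 0)) -> (forall v_1. v_1 <= p + 5))
Before r := m - 3: ((5*p = 2*m - 4 or 3*lim <= 0) -> v <= p + 5) and ((not (5*p = 2*m - 4 or 3*lim <= 0)) -> (forall v_1. v_1 <= p + 5))
Before v := v + 8: ((5*p = 2*m - 4 or 3*lim <= 0) -> v <= p - 3) and ((not (5*p = 2*m - 4 or 3*lim <= 0)) -> (forall v_1. v_1 <= p + 5))
Answer: WP = ((5*p = 2*m - 4 or 3*lim <= 0) -> v <= p - 3) and ((not (5*p = 2*m - 4 or 3*lim <= 0)) -> (forall v_1. v_1 <= p + 5))


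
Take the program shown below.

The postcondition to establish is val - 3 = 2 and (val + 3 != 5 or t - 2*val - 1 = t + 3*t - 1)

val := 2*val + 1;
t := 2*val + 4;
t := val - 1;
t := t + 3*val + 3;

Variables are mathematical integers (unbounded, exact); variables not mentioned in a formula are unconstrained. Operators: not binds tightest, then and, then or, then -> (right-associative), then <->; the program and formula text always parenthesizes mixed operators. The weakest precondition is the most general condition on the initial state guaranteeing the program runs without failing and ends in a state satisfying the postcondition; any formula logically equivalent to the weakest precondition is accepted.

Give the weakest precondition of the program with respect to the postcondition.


Working backward. After the program, the postcondition val - 3 = 2 and (val + 3 != 5 or t - 2*val - 1 = t + 3*t - 1) must hold; in canonical form it is val = 5 and (val != 2 or 3*t + 2*val = 0).
Before t := t + 3*val + 3: val = 5 and (val != 2 or 3*t + 11*val = -9)
Before t := val - 1: val = 5 and (val != 2 or 14*val = -6)
Before t := 2*val + 4: val = 5 and (val != 2 or 14*val = -6)
Before val := 2*val + 1: 2*val = 4 and (2*val != 1 or 28*val = -20)
Answer: WP = 2*val = 4 and (2*val != 1 or 28*val = -20)


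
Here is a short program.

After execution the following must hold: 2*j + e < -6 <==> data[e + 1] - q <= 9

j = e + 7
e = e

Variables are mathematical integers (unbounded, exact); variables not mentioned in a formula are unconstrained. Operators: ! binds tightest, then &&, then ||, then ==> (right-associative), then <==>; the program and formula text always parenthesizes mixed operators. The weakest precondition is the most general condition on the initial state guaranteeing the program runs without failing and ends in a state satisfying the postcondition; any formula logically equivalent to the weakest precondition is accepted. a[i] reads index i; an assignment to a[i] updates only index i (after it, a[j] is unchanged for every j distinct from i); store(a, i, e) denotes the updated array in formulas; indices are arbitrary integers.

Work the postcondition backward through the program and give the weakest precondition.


Working backward. After the program, the postcondition 2*j + e < -6 <==> data[e + 1] - q <= 9 must hold; in canonical form it is e + 2*j < -6 <==> data[e + 1] <= q + 9.
Before e := e: e + 2*j < -6 <==> data[e + 1] <= q + 9
Before j := e + 7: 3*e < -20 <==> data[e + 1] <= q + 9
Answer: WP = 3*e < -20 <==> data[e + 1] <= q + 9


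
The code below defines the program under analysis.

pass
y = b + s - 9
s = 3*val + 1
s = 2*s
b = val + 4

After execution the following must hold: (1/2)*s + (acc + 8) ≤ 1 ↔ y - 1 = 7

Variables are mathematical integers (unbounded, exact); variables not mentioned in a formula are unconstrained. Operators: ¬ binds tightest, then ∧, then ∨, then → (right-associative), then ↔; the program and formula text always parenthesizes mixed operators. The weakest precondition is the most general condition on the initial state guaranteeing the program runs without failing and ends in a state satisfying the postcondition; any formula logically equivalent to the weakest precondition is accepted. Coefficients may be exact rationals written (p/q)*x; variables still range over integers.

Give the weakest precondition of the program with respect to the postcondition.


Working backward. After the program, the postcondition (1/2)*s + (acc + 8) ≤ 1 ↔ y - 1 = 7 must hold; in canonical form it is acc + (1/2)*s ≤ -7 ↔ y = 8.
Before b := val + 4: acc + (1/2)*s ≤ -7 ↔ y = 8
Before s := 2*s: acc + s ≤ -7 ↔ y = 8
Before s := 3*val + 1: acc + 3*val ≤ -8 ↔ y = 8
Before y := b + s - 9: acc + 3*val ≤ -8 ↔ b + s = 17
Before skip: acc + 3*val ≤ -8 ↔ b + s = 17
Answer: WP = acc + 3*val ≤ -8 ↔ b + s = 17


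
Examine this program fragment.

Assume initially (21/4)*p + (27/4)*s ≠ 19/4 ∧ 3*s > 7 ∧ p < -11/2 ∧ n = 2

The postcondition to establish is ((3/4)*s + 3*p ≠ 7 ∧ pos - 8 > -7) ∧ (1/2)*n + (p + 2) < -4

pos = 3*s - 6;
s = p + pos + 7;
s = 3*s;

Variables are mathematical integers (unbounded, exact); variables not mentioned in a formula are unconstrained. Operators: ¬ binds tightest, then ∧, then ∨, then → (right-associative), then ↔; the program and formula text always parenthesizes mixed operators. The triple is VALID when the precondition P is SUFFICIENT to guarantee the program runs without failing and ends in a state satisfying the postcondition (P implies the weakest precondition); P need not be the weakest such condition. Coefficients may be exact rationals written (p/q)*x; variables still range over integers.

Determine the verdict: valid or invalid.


Working backward. After the program, the postcondition ((3/4)*s + 3*p ≠ 7 ∧ pos - 8 > -7) ∧ (1/2)*n + (p + 2) < -4 must hold; in canonical form it is 3*p + (3/4)*s ≠ 7 ∧ pos > 1 ∧ (1/2)*n + p < -6.
Before s := 3*s: 3*p + (9/4)*s ≠ 7 ∧ pos > 1 ∧ (1/2)*n + p < -6
Before s := p + pos + 7: (21/4)*p + (9/4)*pos ≠ -35/4 ∧ pos > 1 ∧ (1/2)*n + p < -6
Before pos := 3*s - 6: (21/4)*p + (27/4)*s ≠ 19/4 ∧ 3*s > 7 ∧ (1/2)*n + p < -6
The weakest precondition is (21/4)*p + (27/4)*s ≠ 19/4 ∧ 3*s > 7 ∧ (1/2)*n + p < -6.
Check whether (21/4)*p + (27/4)*s ≠ 19/4 ∧ 3*s > 7 ∧ p < -11/2 ∧ n = 2 implies it.
Countermodel: at the initial state n = 2, p = -6, s = 3, the precondition holds but the weakest precondition fails.
Answer: invalid


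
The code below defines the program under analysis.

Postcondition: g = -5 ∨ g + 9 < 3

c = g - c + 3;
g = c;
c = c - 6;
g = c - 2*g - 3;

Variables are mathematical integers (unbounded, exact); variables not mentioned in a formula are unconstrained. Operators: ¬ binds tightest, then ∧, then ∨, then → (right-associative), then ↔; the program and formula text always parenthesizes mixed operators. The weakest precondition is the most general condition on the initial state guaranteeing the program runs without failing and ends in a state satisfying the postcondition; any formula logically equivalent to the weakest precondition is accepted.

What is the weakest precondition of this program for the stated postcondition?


Working backward. After the program, the postcondition g = -5 ∨ g + 9 < 3 must hold; in canonical form it is g = -5 ∨ g < -6.
Before g := c - 2*g - 3: c = 2*g - 2 ∨ c < 2*g - 3
Before c := c - 6: c = 2*g + 4 ∨ c < 2*g + 3
Before g := c: c = -4 ∨ c > -3
Before c := g - c + 3: g = c - 7 ∨ g > c - 6
Answer: WP = g = c - 7 ∨ g > c - 6


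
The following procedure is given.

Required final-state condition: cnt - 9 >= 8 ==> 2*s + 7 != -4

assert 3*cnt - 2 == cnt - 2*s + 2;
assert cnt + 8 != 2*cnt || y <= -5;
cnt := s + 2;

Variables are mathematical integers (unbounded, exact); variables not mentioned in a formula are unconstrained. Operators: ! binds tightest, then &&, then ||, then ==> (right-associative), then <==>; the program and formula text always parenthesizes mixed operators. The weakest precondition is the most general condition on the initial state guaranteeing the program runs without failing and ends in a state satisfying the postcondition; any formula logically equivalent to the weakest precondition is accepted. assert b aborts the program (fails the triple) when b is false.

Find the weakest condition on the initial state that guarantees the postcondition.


Working backward. After the program, the postcondition cnt - 9 >= 8 ==> 2*s + 7 != -4 must hold; in canonical form it is cnt >= 17 ==> 2*s != -11.
Before cnt := s + 2: s >= 15 ==> 2*s != -11
Before assert cnt + 8 != 2*cnt || y <= -5: (cnt != 8 || y <= -5) && (s >= 15 ==> 2*s != -11)
Before assert 3*cnt - 2 == cnt - 2*s + 2: 2*cnt + 2*s == 4 && (cnt != 8 || y <= -5) && (s >= 15 ==> 2*s != -11)
Answer: WP = 2*cnt + 2*s == 4 && (cnt != 8 || y <= -5) && (s >= 15 ==> 2*s != -11)


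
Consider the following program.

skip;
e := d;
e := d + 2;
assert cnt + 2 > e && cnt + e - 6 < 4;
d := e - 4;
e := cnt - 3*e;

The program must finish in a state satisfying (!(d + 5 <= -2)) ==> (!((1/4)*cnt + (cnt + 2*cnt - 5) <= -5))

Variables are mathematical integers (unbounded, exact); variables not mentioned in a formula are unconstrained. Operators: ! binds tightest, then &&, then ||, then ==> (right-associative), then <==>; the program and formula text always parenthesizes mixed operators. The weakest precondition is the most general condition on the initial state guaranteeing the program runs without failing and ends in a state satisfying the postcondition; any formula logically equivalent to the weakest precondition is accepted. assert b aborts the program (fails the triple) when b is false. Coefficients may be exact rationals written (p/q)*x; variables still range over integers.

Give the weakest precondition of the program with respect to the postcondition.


Working backward. After the program, the postcondition (!(d + 5 <= -2)) ==> (!((1/4)*cnt + (cnt + 2*cnt - 5) <= -5)) must hold; in canonical form it is (!(d <= -7)) ==> (!((13/4)*cnt <= 0)).
Before e := cnt - 3*e: (!(d <= -7)) ==> (!((13/4)*cnt <= 0))
Before d := e - 4: (!(e <= -3)) ==> (!((13/4)*cnt <= 0))
Before assert cnt + 2 > e && cnt + e - 6 < 4: cnt > e - 2 && cnt + e < 10 && ((!(e <= -3)) ==> (!((13/4)*cnt <= 0)))
Before e := d + 2: cnt > d && cnt + d < 8 && ((!(d <= -5)) ==> (!((13/4)*cnt <= 0)))
Before e := d: cnt > d && cnt + d < 8 && ((!(d <= -5)) ==> (!((13/4)*cnt <= 0)))
Before skip: cnt > d && cnt + d < 8 && ((!(d <= -5)) ==> (!((13/4)*cnt <= 0)))
Answer: WP = cnt > d && cnt + d < 8 && ((!(d <= -5)) ==> (!((13/4)*cnt <= 0)))


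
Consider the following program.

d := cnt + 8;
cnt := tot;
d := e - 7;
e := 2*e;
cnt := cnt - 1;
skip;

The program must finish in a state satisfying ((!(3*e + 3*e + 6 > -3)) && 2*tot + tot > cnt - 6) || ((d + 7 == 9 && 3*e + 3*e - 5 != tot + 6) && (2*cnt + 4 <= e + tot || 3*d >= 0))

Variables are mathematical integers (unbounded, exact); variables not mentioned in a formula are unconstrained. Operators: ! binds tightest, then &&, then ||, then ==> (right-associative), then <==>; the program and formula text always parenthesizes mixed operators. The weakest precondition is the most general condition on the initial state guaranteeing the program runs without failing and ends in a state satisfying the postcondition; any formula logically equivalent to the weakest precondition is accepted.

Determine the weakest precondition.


Working backward. After the program, the postcondition ((!(3*e + 3*e + 6 > -3)) && 2*tot + tot > cnt - 6) || ((d + 7 == 9 && 3*e + 3*e - 5 != tot + 6) && (2*cnt + 4 <= e + tot || 3*d >= 0)) must hold; in canonical form it is ((!(6*e > -9)) && 3*tot > cnt - 6) || (d == 2 && 6*e != tot + 11 && (2*cnt <= e + tot - 4 || 3*d >= 0)).
Before skip: ((!(6*e > -9)) && 3*tot > cnt - 6) || (d == 2 && 6*e != tot + 11 && (2*cnt <= e + tot - 4 || 3*d >= 0))
Before cnt := cnt - 1: ((!(6*e > -9)) && 3*tot > cnt - 7) || (d == 2 && 6*e != tot + 11 && (2*cnt <= e + tot - 2 || 3*d >= 0))
Before e := 2*e: ((!(12*e > -9)) && 3*tot > cnt - 7) || (d == 2 && 12*e != tot + 11 && (2*cnt <= 2*e + tot - 2 || 3*d >= 0))
Before d := e - 7: ((!(12*e > -9)) && 3*tot > cnt - 7) || (e == 9 && 12*e != tot + 11 && (2*cnt <= 2*e + tot - 2 || 3*e >= 21))
Before cnt := tot: ((!(12*e > -9)) && 2*tot > -7) || (e == 9 && 12*e != tot + 11 && (tot <= 2*e - 2 || 3*e >= 21))
Before d := cnt + 8: ((!(12*e > -9)) && 2*tot > -7) || (e == 9 && 12*e != tot + 11 && (tot <= 2*e - 2 || 3*e >= 21))
Answer: WP = ((!(12*e > -9)) && 2*tot > -7) || (e == 9 && 12*e != tot + 11 && (tot <= 2*e - 2 || 3*e >= 21))
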